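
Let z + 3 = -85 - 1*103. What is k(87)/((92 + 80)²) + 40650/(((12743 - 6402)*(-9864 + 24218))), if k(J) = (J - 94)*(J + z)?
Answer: 4216513337/168293602186 ≈ 0.025055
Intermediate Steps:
z = -191 (z = -3 + (-85 - 1*103) = -3 + (-85 - 103) = -3 - 188 = -191)
k(J) = (-191 + J)*(-94 + J) (k(J) = (J - 94)*(J - 191) = (-94 + J)*(-191 + J) = (-191 + J)*(-94 + J))
k(87)/((92 + 80)²) + 40650/(((12743 - 6402)*(-9864 + 24218))) = (17954 + 87² - 285*87)/((92 + 80)²) + 40650/(((12743 - 6402)*(-9864 + 24218))) = (17954 + 7569 - 24795)/(172²) + 40650/((6341*14354)) = 728/29584 + 40650/91018714 = 728*(1/29584) + 40650*(1/91018714) = 91/3698 + 20325/45509357 = 4216513337/168293602186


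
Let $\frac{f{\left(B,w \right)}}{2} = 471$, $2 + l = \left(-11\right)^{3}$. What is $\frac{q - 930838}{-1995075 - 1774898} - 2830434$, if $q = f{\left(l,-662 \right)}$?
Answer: $- \frac{10670658828386}{3769973} \approx -2.8304 \cdot 10^{6}$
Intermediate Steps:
$l = -1333$ ($l = -2 + \left(-11\right)^{3} = -2 - 1331 = -1333$)
$f{\left(B,w \right)} = 942$ ($f{\left(B,w \right)} = 2 \cdot 471 = 942$)
$q = 942$
$\frac{q - 930838}{-1995075 - 1774898} - 2830434 = \frac{942 - 930838}{-1995075 - 1774898} - 2830434 = - \frac{929896}{-3769973} - 2830434 = \left(-929896\right) \left(- \frac{1}{3769973}\right) - 2830434 = \frac{929896}{3769973} - 2830434 = - \frac{10670658828386}{3769973}$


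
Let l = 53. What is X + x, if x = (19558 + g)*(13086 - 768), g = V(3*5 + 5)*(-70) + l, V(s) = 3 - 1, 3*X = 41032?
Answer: 719572366/3 ≈ 2.3986e+8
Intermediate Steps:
X = 41032/3 (X = (⅓)*41032 = 41032/3 ≈ 13677.)
V(s) = 2
g = -87 (g = 2*(-70) + 53 = -140 + 53 = -87)
x = 239843778 (x = (19558 - 87)*(13086 - 768) = 19471*12318 = 239843778)
X + x = 41032/3 + 239843778 = 719572366/3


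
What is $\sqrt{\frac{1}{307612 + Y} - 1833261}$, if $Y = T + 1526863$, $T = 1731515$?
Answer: $\frac{i \sqrt{23312268768921240110}}{3565990} \approx 1354.0 i$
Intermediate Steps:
$Y = 3258378$ ($Y = 1731515 + 1526863 = 3258378$)
$\sqrt{\frac{1}{307612 + Y} - 1833261} = \sqrt{\frac{1}{307612 + 3258378} - 1833261} = \sqrt{\frac{1}{3565990} - 1833261} = \sqrt{- \frac{6537390393389}{3565990}} = \frac{i \sqrt{23312268768921240110}}{3565990}$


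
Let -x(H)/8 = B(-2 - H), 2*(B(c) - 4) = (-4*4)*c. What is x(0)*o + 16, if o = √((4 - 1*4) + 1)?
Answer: -144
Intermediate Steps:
o = 1 (o = √((4 - 4) + 1) = √(0 + 1) = √1 = 1)
B(c) = 4 - 8*c (B(c) = 4 + ((-4*4)*c)/2 = 4 + (-16*c)/2 = 4 - 8*c)
x(H) = -160 - 64*H (x(H) = -8*(4 - 8*(-2 - H)) = -8*(4 + (16 + 8*H)) = -8*(20 + 8*H) = -160 - 64*H)
x(0)*o + 16 = (-160 - 64*0)*1 + 16 = (-160 + 0)*1 + 16 = -160*1 + 16 = -160 + 16 = -144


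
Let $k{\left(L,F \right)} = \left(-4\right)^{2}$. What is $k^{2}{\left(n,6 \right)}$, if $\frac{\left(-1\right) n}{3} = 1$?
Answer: $256$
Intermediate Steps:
$n = -3$ ($n = \left(-3\right) 1 = -3$)
$k{\left(L,F \right)} = 16$
$k^{2}{\left(n,6 \right)} = 16^{2} = 256$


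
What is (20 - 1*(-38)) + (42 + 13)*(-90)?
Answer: -4892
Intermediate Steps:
(20 - 1*(-38)) + (42 + 13)*(-90) = (20 + 38) + 55*(-90) = 58 - 4950 = -4892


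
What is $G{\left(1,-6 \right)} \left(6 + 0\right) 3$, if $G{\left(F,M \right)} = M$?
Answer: $-108$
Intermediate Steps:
$G{\left(1,-6 \right)} \left(6 + 0\right) 3 = - 6 \left(6 + 0\right) 3 = - 6 \cdot 6 \cdot 3 = \left(-6\right) 18 = -108$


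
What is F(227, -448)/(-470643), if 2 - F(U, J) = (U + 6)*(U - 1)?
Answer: 17552/156881 ≈ 0.11188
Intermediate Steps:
F(U, J) = 2 - (-1 + U)*(6 + U) (F(U, J) = 2 - (U + 6)*(U - 1) = 2 - (6 + U)*(-1 + U) = 2 - (-1 + U)*(6 + U))
F(227, -448)/(-470643) = (8 - 1*227² - 5*227)/(-470643) = (8 - 1*51529 - 1135)*(-1/470643) = (8 - 51529 - 1135)*(-1/470643) = -52656*(-1/470643) = 17552/156881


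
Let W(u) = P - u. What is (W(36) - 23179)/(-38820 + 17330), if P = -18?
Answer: 3319/3070 ≈ 1.0811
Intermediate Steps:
W(u) = -18 - u
(W(36) - 23179)/(-38820 + 17330) = ((-18 - 1*36) - 23179)/(-38820 + 17330) = ((-18 - 36) - 23179)/(-21490) = (-54 - 23179)*(-1/21490) = -23233*(-1/21490) = 3319/3070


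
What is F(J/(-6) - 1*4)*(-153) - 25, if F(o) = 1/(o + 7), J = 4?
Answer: -634/7 ≈ -90.571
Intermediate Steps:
F(o) = 1/(7 + o)
F(J/(-6) - 1*4)*(-153) - 25 = -153/(7 + (4/(-6) - 1*4)) - 25 = -153/(7 + (4*(-⅙) - 4)) - 25 = -153/(7 + (-⅔ - 4)) - 25 = -153/(7 - 14/3) - 25 = -153/(7/3) - 25 = (3/7)*(-153) - 25 = -459/7 - 25 = -634/7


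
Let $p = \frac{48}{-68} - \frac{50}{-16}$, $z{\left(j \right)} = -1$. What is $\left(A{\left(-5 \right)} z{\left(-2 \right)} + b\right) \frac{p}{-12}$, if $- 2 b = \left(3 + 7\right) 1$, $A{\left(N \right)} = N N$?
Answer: $\frac{1645}{272} \approx 6.0478$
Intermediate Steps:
$A{\left(N \right)} = N^{2}$
$p = \frac{329}{136}$ ($p = 48 \left(- \frac{1}{68}\right) - - \frac{25}{8} = - \frac{12}{17} + \frac{25}{8} = \frac{329}{136} \approx 2.4191$)
$b = -5$ ($b = - \frac{\left(3 + 7\right) 1}{2} = - \frac{10 \cdot 1}{2} = \left(- \frac{1}{2}\right) 10 = -5$)
$\left(A{\left(-5 \right)} z{\left(-2 \right)} + b\right) \frac{p}{-12} = \left(\left(-5\right)^{2} \left(-1\right) - 5\right) \frac{329}{136 \left(-12\right)} = \left(25 \left(-1\right) - 5\right) \frac{329}{136} \left(- \frac{1}{12}\right) = \left(-25 - 5\right) \left(- \frac{329}{1632}\right) = \left(-30\right) \left(- \frac{329}{1632}\right) = \frac{1645}{272}$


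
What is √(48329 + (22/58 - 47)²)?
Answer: 9*√524353/29 ≈ 224.73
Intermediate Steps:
√(48329 + (22/58 - 47)²) = √(48329 + (22*(1/58) - 47)²) = √(48329 + (11/29 - 47)²) = √(48329 + (-1352/29)²) = √(48329 + 1827904/841) = √(42472593/841) = 9*√524353/29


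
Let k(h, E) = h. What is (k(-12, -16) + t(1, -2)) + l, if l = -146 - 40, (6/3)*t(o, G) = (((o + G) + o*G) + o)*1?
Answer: -199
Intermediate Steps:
t(o, G) = o + G/2 + G*o/2 (t(o, G) = ((((o + G) + o*G) + o)*1)/2 = ((((G + o) + G*o) + o)*1)/2 = (((G + o + G*o) + o)*1)/2 = ((G + 2*o + G*o)*1)/2 = (G + 2*o + G*o)/2 = o + G/2 + G*o/2)
l = -186
(k(-12, -16) + t(1, -2)) + l = (-12 + (1 + (½)*(-2) + (½)*(-2)*1)) - 186 = (-12 + (1 - 1 - 1)) - 186 = (-12 - 1) - 186 = -13 - 186 = -199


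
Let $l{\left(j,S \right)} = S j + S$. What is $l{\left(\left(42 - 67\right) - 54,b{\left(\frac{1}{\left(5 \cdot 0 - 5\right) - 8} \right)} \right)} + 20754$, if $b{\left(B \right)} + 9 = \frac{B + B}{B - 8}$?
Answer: $\frac{750908}{35} \approx 21455.0$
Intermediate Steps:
$b{\left(B \right)} = -9 + \frac{2 B}{-8 + B}$ ($b{\left(B \right)} = -9 + \frac{B + B}{B - 8} = -9 + \frac{2 B}{-8 + B}$)
$l{\left(j,S \right)} = S + S j$
$l{\left(\left(42 - 67\right) - 54,b{\left(\frac{1}{\left(5 \cdot 0 - 5\right) - 8} \right)} \right)} + 20754 = \frac{72 - \frac{7}{\left(5 \cdot 0 - 5\right) - 8}}{-8 + \frac{1}{\left(5 \cdot 0 - 5\right) - 8}} \left(1 + \left(\left(42 - 67\right) - 54\right)\right) + 20754 = \frac{72 - \frac{7}{\left(0 - 5\right) - 8}}{-8 + \frac{1}{\left(0 - 5\right) - 8}} \left(1 - 79\right) + 20754 = \frac{72 - \frac{7}{-5 - 8}}{-8 + \frac{1}{-5 - 8}} \left(1 - 79\right) + 20754 = \frac{72 - \frac{7}{-13}}{-8 + \frac{1}{-13}} \left(-78\right) + 20754 = \frac{72 - - \frac{7}{13}}{-8 - \frac{1}{13}} \left(-78\right) + 20754 = \frac{72 + \frac{7}{13}}{- \frac{105}{13}} \left(-78\right) + 20754 = \left(- \frac{13}{105}\right) \frac{943}{13} \left(-78\right) + 20754 = \left(- \frac{943}{105}\right) \left(-78\right) + 20754 = \frac{24518}{35} + 20754 = \frac{750908}{35}$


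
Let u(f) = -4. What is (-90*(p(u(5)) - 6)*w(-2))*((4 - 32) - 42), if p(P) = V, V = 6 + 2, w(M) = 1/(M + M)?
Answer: -3150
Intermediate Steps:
w(M) = 1/(2*M)
V = 8
p(P) = 8
(-90*(p(u(5)) - 6)*w(-2))*((4 - 32) - 42) = (-90*(8 - 6)*(½)/(-2))*((4 - 32) - 42) = (-180*(½)*(-½))*(-28 - 42) = -180*(-1)/4*(-70) = -90*(-½)*(-70) = 45*(-70) = -3150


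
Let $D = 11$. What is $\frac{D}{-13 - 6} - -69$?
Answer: $\frac{1300}{19} \approx 68.421$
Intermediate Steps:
$\frac{D}{-13 - 6} - -69 = \frac{11}{-13 - 6} - -69 = \frac{11}{-19} + 69 = 11 \left(- \frac{1}{19}\right) + 69 = - \frac{11}{19} + 69 = \frac{1300}{19}$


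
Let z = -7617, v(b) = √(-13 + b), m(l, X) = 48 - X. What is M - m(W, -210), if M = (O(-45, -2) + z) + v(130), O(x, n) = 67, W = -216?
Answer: -7808 + 3*√13 ≈ -7797.2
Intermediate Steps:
M = -7550 + 3*√13 (M = (67 - 7617) + √(-13 + 130) = -7550 + √117 = -7550 + 3*√13 ≈ -7539.2)
M - m(W, -210) = (-7550 + 3*√13) - (48 - 1*(-210)) = (-7550 + 3*√13) - (48 + 210) = (-7550 + 3*√13) - 1*258 = (-7550 + 3*√13) - 258 = -7808 + 3*√13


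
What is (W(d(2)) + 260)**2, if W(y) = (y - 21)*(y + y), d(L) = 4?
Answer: 15376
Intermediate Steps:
W(y) = 2*y*(-21 + y) (W(y) = (-21 + y)*(2*y) = 2*y*(-21 + y))
(W(d(2)) + 260)**2 = (2*4*(-21 + 4) + 260)**2 = (2*4*(-17) + 260)**2 = (-136 + 260)**2 = 124**2 = 15376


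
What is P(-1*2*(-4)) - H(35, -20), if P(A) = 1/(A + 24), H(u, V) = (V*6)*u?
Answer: 134401/32 ≈ 4200.0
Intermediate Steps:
H(u, V) = 6*V*u (H(u, V) = (6*V)*u = 6*V*u)
P(A) = 1/(24 + A)
P(-1*2*(-4)) - H(35, -20) = 1/(24 - 1*2*(-4)) - 6*(-20)*35 = 1/(24 - 2*(-4)) - 1*(-4200) = 1/(24 + 8) + 4200 = 1/32 + 4200 = 134401/32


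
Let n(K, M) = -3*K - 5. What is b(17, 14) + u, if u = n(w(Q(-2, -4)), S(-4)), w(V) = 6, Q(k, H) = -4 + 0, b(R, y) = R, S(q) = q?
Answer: -6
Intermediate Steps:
Q(k, H) = -4
n(K, M) = -5 - 3*K
u = -23 (u = -5 - 3*6 = -5 - 18 = -23)
b(17, 14) + u = 17 - 23 = -6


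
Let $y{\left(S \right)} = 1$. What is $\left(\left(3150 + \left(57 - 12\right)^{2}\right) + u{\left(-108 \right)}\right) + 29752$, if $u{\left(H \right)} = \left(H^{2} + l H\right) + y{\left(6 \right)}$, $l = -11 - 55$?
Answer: $53720$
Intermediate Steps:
$l = -66$
$u{\left(H \right)} = 1 + H^{2} - 66 H$ ($u{\left(H \right)} = \left(H^{2} - 66 H\right) + 1 = 1 + H^{2} - 66 H$)
$\left(\left(3150 + \left(57 - 12\right)^{2}\right) + u{\left(-108 \right)}\right) + 29752 = \left(\left(3150 + \left(57 - 12\right)^{2}\right) + \left(1 + \left(-108\right)^{2} - -7128\right)\right) + 29752 = \left(\left(3150 + 45^{2}\right) + \left(1 + 11664 + 7128\right)\right) + 29752 = \left(\left(3150 + 2025\right) + 18793\right) + 29752 = \left(5175 + 18793\right) + 29752 = 23968 + 29752 = 53720$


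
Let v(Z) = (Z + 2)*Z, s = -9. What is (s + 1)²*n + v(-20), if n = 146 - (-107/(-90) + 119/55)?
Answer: 4697272/495 ≈ 9489.4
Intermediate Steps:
n = 141221/990 (n = 146 - (-107*(-1/90) + 119*(1/55)) = 146 - (107/90 + 119/55) = 146 - 1*3319/990 = 146 - 3319/990 = 141221/990 ≈ 142.65)
v(Z) = Z*(2 + Z) (v(Z) = (2 + Z)*Z = Z*(2 + Z))
(s + 1)²*n + v(-20) = (-9 + 1)²*(141221/990) - 20*(2 - 20) = (-8)²*(141221/990) - 20*(-18) = 64*(141221/990) + 360 = 4519072/495 + 360 = 4697272/495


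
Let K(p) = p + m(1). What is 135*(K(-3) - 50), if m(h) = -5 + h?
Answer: -7695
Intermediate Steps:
K(p) = -4 + p (K(p) = p + (-5 + 1) = p - 4 = -4 + p)
135*(K(-3) - 50) = 135*((-4 - 3) - 50) = 135*(-7 - 50) = 135*(-57) = -7695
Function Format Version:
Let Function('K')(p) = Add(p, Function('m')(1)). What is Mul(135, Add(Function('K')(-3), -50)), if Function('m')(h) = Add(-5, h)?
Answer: -7695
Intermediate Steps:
Function('K')(p) = Add(-4, p) (Function('K')(p) = Add(p, Add(-5, 1)) = Add(p, -4) = Add(-4, p))
Mul(135, Add(Function('K')(-3), -50)) = Mul(135, Add(Add(-4, -3), -50)) = Mul(135, Add(-7, -50)) = Mul(135, -57) = -7695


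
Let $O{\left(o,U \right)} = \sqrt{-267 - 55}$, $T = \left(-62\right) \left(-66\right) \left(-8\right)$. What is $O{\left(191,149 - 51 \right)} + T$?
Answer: $-32736 + i \sqrt{322} \approx -32736.0 + 17.944 i$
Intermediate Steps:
$T = -32736$ ($T = 4092 \left(-8\right) = -32736$)
$O{\left(o,U \right)} = i \sqrt{322}$ ($O{\left(o,U \right)} = \sqrt{-322} = i \sqrt{322}$)
$O{\left(191,149 - 51 \right)} + T = i \sqrt{322} - 32736 = -32736 + i \sqrt{322}$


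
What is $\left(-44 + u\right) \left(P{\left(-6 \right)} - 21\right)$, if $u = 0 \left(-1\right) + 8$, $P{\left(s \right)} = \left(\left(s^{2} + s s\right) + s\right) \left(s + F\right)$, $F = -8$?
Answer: $34020$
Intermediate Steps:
$P{\left(s \right)} = \left(-8 + s\right) \left(s + 2 s^{2}\right)$ ($P{\left(s \right)} = \left(\left(s^{2} + s s\right) + s\right) \left(s - 8\right) = \left(\left(s^{2} + s^{2}\right) + s\right) \left(-8 + s\right) = \left(2 s^{2} + s\right) \left(-8 + s\right) = \left(s + 2 s^{2}\right) \left(-8 + s\right) = \left(-8 + s\right) \left(s + 2 s^{2}\right)$)
$u = 8$ ($u = 0 + 8 = 8$)
$\left(-44 + u\right) \left(P{\left(-6 \right)} - 21\right) = \left(-44 + 8\right) \left(- 6 \left(-8 - -90 + 2 \left(-6\right)^{2}\right) - 21\right) = - 36 \left(- 6 \left(-8 + 90 + 2 \cdot 36\right) - 21\right) = - 36 \left(- 6 \left(-8 + 90 + 72\right) - 21\right) = - 36 \left(\left(-6\right) 154 - 21\right) = - 36 \left(-924 - 21\right) = \left(-36\right) \left(-945\right) = 34020$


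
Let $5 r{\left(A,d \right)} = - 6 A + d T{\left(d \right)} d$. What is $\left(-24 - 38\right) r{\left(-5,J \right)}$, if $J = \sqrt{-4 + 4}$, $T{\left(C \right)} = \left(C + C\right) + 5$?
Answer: $-372$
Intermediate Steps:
$T{\left(C \right)} = 5 + 2 C$ ($T{\left(C \right)} = 2 C + 5 = 5 + 2 C$)
$J = 0$ ($J = \sqrt{0} = 0$)
$r{\left(A,d \right)} = - \frac{6 A}{5} + \frac{d^{2} \left(5 + 2 d\right)}{5}$ ($r{\left(A,d \right)} = \frac{- 6 A + d \left(5 + 2 d\right) d}{5} = \frac{- 6 A + d^{2} \left(5 + 2 d\right)}{5} = - \frac{6 A}{5} + \frac{d^{2} \left(5 + 2 d\right)}{5}$)
$\left(-24 - 38\right) r{\left(-5,J \right)} = \left(-24 - 38\right) \left(\left(- \frac{6}{5}\right) \left(-5\right) + \frac{0^{2} \left(5 + 2 \cdot 0\right)}{5}\right) = - 62 \left(6 + \frac{1}{5} \cdot 0 \left(5 + 0\right)\right) = - 62 \left(6 + \frac{1}{5} \cdot 0 \cdot 5\right) = - 62 \left(6 + 0\right) = \left(-62\right) 6 = -372$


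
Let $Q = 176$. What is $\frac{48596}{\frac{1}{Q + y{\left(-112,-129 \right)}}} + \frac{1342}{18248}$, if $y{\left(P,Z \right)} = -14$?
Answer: $\frac{71829165119}{9124} \approx 7.8726 \cdot 10^{6}$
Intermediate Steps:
$\frac{48596}{\frac{1}{Q + y{\left(-112,-129 \right)}}} + \frac{1342}{18248} = \frac{48596}{\frac{1}{176 - 14}} + \frac{1342}{18248} = \frac{48596}{\frac{1}{162}} + 1342 \cdot \frac{1}{18248} = 48596 \frac{1}{\frac{1}{162}} + \frac{671}{9124} = 48596 \cdot 162 + \frac{671}{9124} = 7872552 + \frac{671}{9124} = \frac{71829165119}{9124}$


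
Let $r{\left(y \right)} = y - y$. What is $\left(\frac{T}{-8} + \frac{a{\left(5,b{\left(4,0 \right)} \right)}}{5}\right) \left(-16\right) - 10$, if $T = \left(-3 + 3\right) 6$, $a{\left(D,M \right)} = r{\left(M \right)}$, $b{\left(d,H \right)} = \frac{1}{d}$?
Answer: $-10$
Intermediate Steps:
$r{\left(y \right)} = 0$
$a{\left(D,M \right)} = 0$
$T = 0$ ($T = 0 \cdot 6 = 0$)
$\left(\frac{T}{-8} + \frac{a{\left(5,b{\left(4,0 \right)} \right)}}{5}\right) \left(-16\right) - 10 = \left(\frac{0}{-8} + \frac{0}{5}\right) \left(-16\right) - 10 = \left(0 \left(- \frac{1}{8}\right) + 0 \cdot \frac{1}{5}\right) \left(-16\right) - 10 = \left(0 + 0\right) \left(-16\right) - 10 = 0 \left(-16\right) - 10 = 0 - 10 = -10$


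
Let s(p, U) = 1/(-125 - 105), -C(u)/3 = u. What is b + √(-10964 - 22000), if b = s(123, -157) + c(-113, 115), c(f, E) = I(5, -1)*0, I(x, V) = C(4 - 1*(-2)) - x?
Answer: -1/230 + 2*I*√8241 ≈ -0.0043478 + 181.56*I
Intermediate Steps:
C(u) = -3*u
I(x, V) = -18 - x (I(x, V) = -3*(4 - 1*(-2)) - x = -3*(4 + 2) - x = -3*6 - x = -18 - x)
s(p, U) = -1/230 (s(p, U) = 1/(-230) = -1/230)
c(f, E) = 0 (c(f, E) = (-18 - 1*5)*0 = (-18 - 5)*0 = -23*0 = 0)
b = -1/230 (b = -1/230 + 0 = -1/230 ≈ -0.0043478)
b + √(-10964 - 22000) = -1/230 + √(-10964 - 22000) = -1/230 + √(-32964) = -1/230 + 2*I*√8241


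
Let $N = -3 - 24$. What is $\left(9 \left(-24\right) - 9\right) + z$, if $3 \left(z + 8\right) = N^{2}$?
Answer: $10$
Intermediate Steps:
$N = -27$ ($N = -3 - 24 = -27$)
$z = 235$ ($z = -8 + \frac{\left(-27\right)^{2}}{3} = -8 + \frac{1}{3} \cdot 729 = -8 + 243 = 235$)
$\left(9 \left(-24\right) - 9\right) + z = \left(9 \left(-24\right) - 9\right) + 235 = \left(-216 - 9\right) + 235 = -225 + 235 = 10$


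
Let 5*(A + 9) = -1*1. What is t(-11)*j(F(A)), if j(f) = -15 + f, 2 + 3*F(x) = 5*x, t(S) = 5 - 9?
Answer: 124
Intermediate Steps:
t(S) = -4
A = -46/5 (A = -9 + (-1*1)/5 = -9 + (⅕)*(-1) = -9 - ⅕ = -46/5 ≈ -9.2000)
F(x) = -⅔ + 5*x/3 (F(x) = -⅔ + (5*x)/3 = -⅔ + 5*x/3)
t(-11)*j(F(A)) = -4*(-15 + (-⅔ + (5/3)*(-46/5))) = -4*(-15 + (-⅔ - 46/3)) = -4*(-15 - 16) = -4*(-31) = 124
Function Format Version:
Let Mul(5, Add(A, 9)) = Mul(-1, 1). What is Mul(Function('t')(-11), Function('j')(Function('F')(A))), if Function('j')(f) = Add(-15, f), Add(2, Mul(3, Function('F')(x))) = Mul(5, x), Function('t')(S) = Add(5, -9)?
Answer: 124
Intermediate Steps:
Function('t')(S) = -4
A = Rational(-46, 5) (A = Add(-9, Mul(Rational(1, 5), Mul(-1, 1))) = Add(-9, Mul(Rational(1, 5), -1)) = Add(-9, Rational(-1, 5)) = Rational(-46, 5) ≈ -9.2000)
Function('F')(x) = Add(Rational(-2, 3), Mul(Rational(5, 3), x)) (Function('F')(x) = Add(Rational(-2, 3), Mul(Rational(1, 3), Mul(5, x))) = Add(Rational(-2, 3), Mul(Rational(5, 3), x)))
Mul(Function('t')(-11), Function('j')(Function('F')(A))) = Mul(-4, Add(-15, Add(Rational(-2, 3), Mul(Rational(5, 3), Rational(-46, 5))))) = Mul(-4, Add(-15, Add(Rational(-2, 3), Rational(-46, 3)))) = Mul(-4, Add(-15, -16)) = Mul(-4, -31) = 124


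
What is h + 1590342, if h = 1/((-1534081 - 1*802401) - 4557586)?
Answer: 10963925891255/6894068 ≈ 1.5903e+6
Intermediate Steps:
h = -1/6894068 (h = 1/((-1534081 - 802401) - 4557586) = 1/(-2336482 - 4557586) = 1/(-6894068) = -1/6894068 ≈ -1.4505e-7)
h + 1590342 = -1/6894068 + 1590342 = 10963925891255/6894068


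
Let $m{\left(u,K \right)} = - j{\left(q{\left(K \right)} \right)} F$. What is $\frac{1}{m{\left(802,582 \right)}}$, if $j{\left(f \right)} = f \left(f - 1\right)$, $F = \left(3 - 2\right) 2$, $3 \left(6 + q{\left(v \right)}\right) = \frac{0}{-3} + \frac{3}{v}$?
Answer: $- \frac{169362}{14218843} \approx -0.011911$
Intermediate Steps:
$q{\left(v \right)} = -6 + \frac{1}{v}$ ($q{\left(v \right)} = -6 + \frac{\frac{0}{-3} + \frac{3}{v}}{3} = -6 + \frac{0 \left(- \frac{1}{3}\right) + \frac{3}{v}}{3} = -6 + \frac{0 + \frac{3}{v}}{3} = -6 + \frac{3 \frac{1}{v}}{3} = -6 + \frac{1}{v}$)
$F = 2$ ($F = 1 \cdot 2 = 2$)
$j{\left(f \right)} = f \left(-1 + f\right)$
$m{\left(u,K \right)} = - 2 \left(-7 + \frac{1}{K}\right) \left(-6 + \frac{1}{K}\right)$ ($m{\left(u,K \right)} = - \left(-6 + \frac{1}{K}\right) \left(-1 - \left(6 - \frac{1}{K}\right)\right) 2 = - \left(-6 + \frac{1}{K}\right) \left(-7 + \frac{1}{K}\right) 2 = - \left(-7 + \frac{1}{K}\right) \left(-6 + \frac{1}{K}\right) 2 = - 2 \left(-7 + \frac{1}{K}\right) \left(-6 + \frac{1}{K}\right)$)
$\frac{1}{m{\left(802,582 \right)}} = \frac{1}{-84 - \frac{2}{338724} + \frac{26}{582}} = \frac{1}{-84 - \frac{1}{169362} + 26 \cdot \frac{1}{582}} = \frac{1}{-84 - \frac{1}{169362} + \frac{13}{291}} = \frac{1}{- \frac{14218843}{169362}} = - \frac{169362}{14218843}$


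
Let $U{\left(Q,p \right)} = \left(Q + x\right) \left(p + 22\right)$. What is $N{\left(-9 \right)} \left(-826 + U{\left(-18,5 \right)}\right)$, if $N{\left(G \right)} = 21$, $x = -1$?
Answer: $-28119$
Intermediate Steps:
$U{\left(Q,p \right)} = \left(-1 + Q\right) \left(22 + p\right)$ ($U{\left(Q,p \right)} = \left(Q - 1\right) \left(p + 22\right) = \left(-1 + Q\right) \left(22 + p\right)$)
$N{\left(-9 \right)} \left(-826 + U{\left(-18,5 \right)}\right) = 21 \left(-826 - 513\right) = 21 \left(-1339\right) = -28119$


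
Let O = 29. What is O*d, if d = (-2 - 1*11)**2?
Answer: 4901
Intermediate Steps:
d = 169 (d = (-2 - 11)**2 = (-13)**2 = 169)
O*d = 29*169 = 4901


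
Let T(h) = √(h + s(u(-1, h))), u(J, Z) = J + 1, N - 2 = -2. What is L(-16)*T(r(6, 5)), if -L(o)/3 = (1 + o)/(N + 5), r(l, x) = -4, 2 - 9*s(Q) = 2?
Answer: 18*I ≈ 18.0*I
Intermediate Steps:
N = 0 (N = 2 - 2 = 0)
u(J, Z) = 1 + J
s(Q) = 0 (s(Q) = 2/9 - ⅑*2 = 2/9 - 2/9 = 0)
L(o) = -⅗ - 3*o/5 (L(o) = -3*(1 + o)/(0 + 5) = -3*(1 + o)/5 = -3*(⅕ + o/5) = -⅗ - 3*o/5)
T(h) = √h (T(h) = √(h + 0) = √h)
L(-16)*T(r(6, 5)) = (-⅗ - ⅗*(-16))*√(-4) = (-⅗ + 48/5)*(2*I) = 9*(2*I) = 18*I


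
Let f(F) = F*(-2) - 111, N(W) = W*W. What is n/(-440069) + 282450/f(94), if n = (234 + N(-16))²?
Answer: -362592650/383617 ≈ -945.19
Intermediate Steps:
N(W) = W²
f(F) = -111 - 2*F (f(F) = -2*F - 111 = -111 - 2*F)
n = 240100 (n = (234 + (-16)²)² = (234 + 256)² = 490² = 240100)
n/(-440069) + 282450/f(94) = 240100/(-440069) + 282450/(-111 - 2*94) = 240100*(-1/440069) + 282450/(-111 - 188) = -700/1283 + 282450/(-299) = -700/1283 + 282450*(-1/299) = -700/1283 - 282450/299 = -362592650/383617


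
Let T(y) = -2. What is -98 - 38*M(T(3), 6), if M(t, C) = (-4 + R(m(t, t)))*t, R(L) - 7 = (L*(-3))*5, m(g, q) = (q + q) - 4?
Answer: 9250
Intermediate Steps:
m(g, q) = -4 + 2*q (m(g, q) = 2*q - 4 = -4 + 2*q)
R(L) = 7 - 15*L (R(L) = 7 + (L*(-3))*5 = 7 - 3*L*5 = 7 - 15*L)
M(t, C) = t*(63 - 30*t) (M(t, C) = (-4 + (7 - 15*(-4 + 2*t)))*t = (-4 + (7 + (60 - 30*t)))*t = (-4 + (67 - 30*t))*t = (63 - 30*t)*t = t*(63 - 30*t))
-98 - 38*M(T(3), 6) = -98 - 114*(-2)*(21 - 10*(-2)) = -98 - 114*(-2)*(21 + 20) = -98 - 114*(-2)*41 = -98 - 38*(-246) = -98 + 9348 = 9250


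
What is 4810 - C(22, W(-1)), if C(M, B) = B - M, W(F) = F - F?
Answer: 4832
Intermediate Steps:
W(F) = 0
4810 - C(22, W(-1)) = 4810 - (0 - 1*22) = 4810 - (0 - 22) = 4810 - 1*(-22) = 4810 + 22 = 4832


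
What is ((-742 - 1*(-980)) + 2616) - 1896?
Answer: 958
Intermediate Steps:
((-742 - 1*(-980)) + 2616) - 1896 = ((-742 + 980) + 2616) - 1896 = (238 + 2616) - 1896 = 2854 - 1896 = 958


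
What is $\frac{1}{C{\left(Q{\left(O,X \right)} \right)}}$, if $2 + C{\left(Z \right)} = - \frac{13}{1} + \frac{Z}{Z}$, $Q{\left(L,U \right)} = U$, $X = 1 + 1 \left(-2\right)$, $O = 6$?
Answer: $- \frac{1}{14} \approx -0.071429$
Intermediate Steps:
$X = -1$ ($X = 1 - 2 = -1$)
$C{\left(Z \right)} = -14$ ($C{\left(Z \right)} = -2 + \left(- \frac{13}{1} + \frac{Z}{Z}\right) = -2 + \left(\left(-13\right) 1 + 1\right) = -2 + \left(-13 + 1\right) = -2 - 12 = -14$)
$\frac{1}{C{\left(Q{\left(O,X \right)} \right)}} = \frac{1}{-14} = - \frac{1}{14}$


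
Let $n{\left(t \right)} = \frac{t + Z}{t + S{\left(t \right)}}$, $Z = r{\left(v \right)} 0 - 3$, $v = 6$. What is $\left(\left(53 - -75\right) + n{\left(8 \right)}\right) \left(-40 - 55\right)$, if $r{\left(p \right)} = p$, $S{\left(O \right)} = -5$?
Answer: $- \frac{36955}{3} \approx -12318.0$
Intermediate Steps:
$Z = -3$ ($Z = 6 \cdot 0 - 3 = 0 - 3 = -3$)
$n{\left(t \right)} = \frac{-3 + t}{-5 + t}$ ($n{\left(t \right)} = \frac{t - 3}{t - 5} = \frac{-3 + t}{-5 + t}$)
$\left(\left(53 - -75\right) + n{\left(8 \right)}\right) \left(-40 - 55\right) = \left(\left(53 - -75\right) + \frac{-3 + 8}{-5 + 8}\right) \left(-40 - 55\right) = \left(\left(53 + 75\right) + \frac{1}{3} \cdot 5\right) \left(-95\right) = \left(128 + \frac{1}{3} \cdot 5\right) \left(-95\right) = \left(128 + \frac{5}{3}\right) \left(-95\right) = \frac{389}{3} \left(-95\right) = - \frac{36955}{3}$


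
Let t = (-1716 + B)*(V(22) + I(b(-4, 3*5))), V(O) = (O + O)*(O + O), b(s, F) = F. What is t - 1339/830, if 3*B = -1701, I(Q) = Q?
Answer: -3696931729/830 ≈ -4.4541e+6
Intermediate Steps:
V(O) = 4*O² (V(O) = (2*O)*(2*O) = 4*O²)
B = -567 (B = (⅓)*(-1701) = -567)
t = -4454133 (t = (-1716 - 567)*(4*22² + 3*5) = -2283*(4*484 + 15) = -2283*(1936 + 15) = -2283*1951 = -4454133)
t - 1339/830 = -4454133 - 1339/830 = -3696931729/830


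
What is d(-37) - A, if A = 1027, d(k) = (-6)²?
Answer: -991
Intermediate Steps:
d(k) = 36
d(-37) - A = 36 - 1*1027 = 36 - 1027 = -991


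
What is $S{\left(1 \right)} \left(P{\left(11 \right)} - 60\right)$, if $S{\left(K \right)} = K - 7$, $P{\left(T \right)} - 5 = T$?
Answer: $264$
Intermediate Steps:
$P{\left(T \right)} = 5 + T$
$S{\left(K \right)} = -7 + K$ ($S{\left(K \right)} = K - 7 = -7 + K$)
$S{\left(1 \right)} \left(P{\left(11 \right)} - 60\right) = \left(-7 + 1\right) \left(\left(5 + 11\right) - 60\right) = - 6 \left(16 - 60\right) = \left(-6\right) \left(-44\right) = 264$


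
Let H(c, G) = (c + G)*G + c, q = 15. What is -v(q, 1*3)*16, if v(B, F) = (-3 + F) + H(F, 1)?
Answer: -112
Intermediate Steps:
H(c, G) = c + G*(G + c) (H(c, G) = (G + c)*G + c = G*(G + c) + c = c + G*(G + c))
v(B, F) = -2 + 3*F (v(B, F) = (-3 + F) + (F + 1**2 + 1*F) = (-3 + F) + (F + 1 + F) = (-3 + F) + (1 + 2*F) = -2 + 3*F)
-v(q, 1*3)*16 = -(-2 + 3*(1*3))*16 = -(-2 + 3*3)*16 = -(-2 + 9)*16 = -1*7*16 = -7*16 = -112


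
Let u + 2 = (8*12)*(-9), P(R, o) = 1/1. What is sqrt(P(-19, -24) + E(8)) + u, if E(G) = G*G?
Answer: -866 + sqrt(65) ≈ -857.94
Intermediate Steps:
E(G) = G**2
P(R, o) = 1
u = -866 (u = -2 + (8*12)*(-9) = -2 + 96*(-9) = -2 - 864 = -866)
sqrt(P(-19, -24) + E(8)) + u = sqrt(1 + 8**2) - 866 = sqrt(1 + 64) - 866 = sqrt(65) - 866 = -866 + sqrt(65)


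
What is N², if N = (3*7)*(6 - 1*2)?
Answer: 7056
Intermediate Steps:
N = 84 (N = 21*(6 - 2) = 21*4 = 84)
N² = 84² = 7056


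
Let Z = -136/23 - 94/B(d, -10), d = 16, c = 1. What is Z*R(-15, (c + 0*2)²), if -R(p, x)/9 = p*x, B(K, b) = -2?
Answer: 127575/23 ≈ 5546.7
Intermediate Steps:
R(p, x) = -9*p*x
Z = 945/23 (Z = -136/23 - 94/(-2) = -136*1/23 - 94*(-½) = -136/23 + 47 = 945/23 ≈ 41.087)
Z*R(-15, (c + 0*2)²) = 945*(-9*(-15)*(1 + 0*2)²)/23 = 945*(-9*(-15)*(1 + 0)²)/23 = 945*(-9*(-15)*1²)/23 = 945*(-9*(-15)*1)/23 = (945/23)*135 = 127575/23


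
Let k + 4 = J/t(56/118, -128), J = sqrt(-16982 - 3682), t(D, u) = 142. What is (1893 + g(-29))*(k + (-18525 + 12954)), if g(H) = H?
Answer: -10391800 + 5592*I*sqrt(574)/71 ≈ -1.0392e+7 + 1887.0*I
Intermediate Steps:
J = 6*I*sqrt(574) (J = sqrt(-20664) = 6*I*sqrt(574) ≈ 143.75*I)
k = -4 + 3*I*sqrt(574)/71 (k = -4 + (6*I*sqrt(574))/142 = -4 + (6*I*sqrt(574))*(1/142) = -4 + 3*I*sqrt(574)/71 ≈ -4.0 + 1.0123*I)
(1893 + g(-29))*(k + (-18525 + 12954)) = (1893 - 29)*((-4 + 3*I*sqrt(574)/71) + (-18525 + 12954)) = 1864*((-4 + 3*I*sqrt(574)/71) - 5571) = 1864*(-5575 + 3*I*sqrt(574)/71) = -10391800 + 5592*I*sqrt(574)/71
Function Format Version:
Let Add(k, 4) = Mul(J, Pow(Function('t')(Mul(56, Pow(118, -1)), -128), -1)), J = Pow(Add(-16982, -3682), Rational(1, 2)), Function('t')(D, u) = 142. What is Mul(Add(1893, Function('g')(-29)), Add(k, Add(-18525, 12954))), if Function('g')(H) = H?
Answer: Add(-10391800, Mul(Rational(5592, 71), I, Pow(574, Rational(1, 2)))) ≈ Add(-1.0392e+7, Mul(1887.0, I))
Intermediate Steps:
J = Mul(6, I, Pow(574, Rational(1, 2))) (J = Pow(-20664, Rational(1, 2)) = Mul(6, I, Pow(574, Rational(1, 2))) ≈ Mul(143.75, I))
k = Add(-4, Mul(Rational(3, 71), I, Pow(574, Rational(1, 2)))) (k = Add(-4, Mul(Mul(6, I, Pow(574, Rational(1, 2))), Pow(142, -1))) = Add(-4, Mul(Mul(6, I, Pow(574, Rational(1, 2))), Rational(1, 142))) = Add(-4, Mul(Rational(3, 71), I, Pow(574, Rational(1, 2)))) ≈ Add(-4.0000, Mul(1.0123, I)))
Mul(Add(1893, Function('g')(-29)), Add(k, Add(-18525, 12954))) = Mul(Add(1893, -29), Add(Add(-4, Mul(Rational(3, 71), I, Pow(574, Rational(1, 2)))), Add(-18525, 12954))) = Mul(1864, Add(Add(-4, Mul(Rational(3, 71), I, Pow(574, Rational(1, 2)))), -5571)) = Mul(1864, Add(-5575, Mul(Rational(3, 71), I, Pow(574, Rational(1, 2))))) = Add(-10391800, Mul(Rational(5592, 71), I, Pow(574, Rational(1, 2))))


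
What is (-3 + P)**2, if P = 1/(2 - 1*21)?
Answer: 3364/361 ≈ 9.3186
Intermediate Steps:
P = -1/19 (P = 1/(2 - 21) = 1/(-19) = -1/19 ≈ -0.052632)
(-3 + P)**2 = (-3 - 1/19)**2 = (-58/19)**2 = 3364/361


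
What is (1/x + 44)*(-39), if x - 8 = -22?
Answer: -23985/14 ≈ -1713.2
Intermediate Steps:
x = -14 (x = 8 - 22 = -14)
(1/x + 44)*(-39) = (1/(-14) + 44)*(-39) = (-1/14 + 44)*(-39) = (615/14)*(-39) = -23985/14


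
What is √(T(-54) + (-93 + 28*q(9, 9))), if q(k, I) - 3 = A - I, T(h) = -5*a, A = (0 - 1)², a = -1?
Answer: 2*I*√57 ≈ 15.1*I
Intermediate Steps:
A = 1 (A = (-1)² = 1)
T(h) = 5 (T(h) = -5*(-1) = 5)
q(k, I) = 4 - I (q(k, I) = 3 + (1 - I) = 4 - I)
√(T(-54) + (-93 + 28*q(9, 9))) = √(5 + (-93 + 28*(4 - 1*9))) = √(5 + (-93 + 28*(4 - 9))) = √(5 + (-93 + 28*(-5))) = √(5 + (-93 - 140)) = √(5 - 233) = √(-228) = 2*I*√57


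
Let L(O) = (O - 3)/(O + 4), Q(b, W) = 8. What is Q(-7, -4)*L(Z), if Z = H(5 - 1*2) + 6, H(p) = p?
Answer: 48/13 ≈ 3.6923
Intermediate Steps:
Z = 9 (Z = (5 - 1*2) + 6 = (5 - 2) + 6 = 3 + 6 = 9)
L(O) = (-3 + O)/(4 + O)
Q(-7, -4)*L(Z) = 8*((-3 + 9)/(4 + 9)) = 8*(6/13) = 48/13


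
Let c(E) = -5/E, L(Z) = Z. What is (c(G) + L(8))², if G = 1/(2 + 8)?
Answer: 1764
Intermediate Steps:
G = ⅒ (G = 1/10 = ⅒ ≈ 0.10000)
(c(G) + L(8))² = (-5/⅒ + 8)² = (-5*10 + 8)² = (-50 + 8)² = (-42)² = 1764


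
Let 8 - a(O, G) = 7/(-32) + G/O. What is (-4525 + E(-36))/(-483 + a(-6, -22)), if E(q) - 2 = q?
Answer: 437664/45931 ≈ 9.5287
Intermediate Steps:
E(q) = 2 + q
a(O, G) = 263/32 - G/O (a(O, G) = 8 - (7/(-32) + G/O) = 8 - (7*(-1/32) + G/O) = 8 - (-7/32 + G/O) = 8 + (7/32 - G/O) = 263/32 - G/O)
(-4525 + E(-36))/(-483 + a(-6, -22)) = (-4525 + (2 - 36))/(-483 + (263/32 - 1*(-22)/(-6))) = (-4525 - 34)/(-483 + (263/32 - 1*(-22)*(-⅙))) = -4559/(-483 + (263/32 - 11/3)) = -4559/(-483 + 437/96) = -4559/(-45931/96) = -4559*(-96/45931) = 437664/45931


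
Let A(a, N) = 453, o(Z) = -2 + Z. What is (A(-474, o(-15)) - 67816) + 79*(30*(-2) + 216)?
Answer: -55039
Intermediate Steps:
(A(-474, o(-15)) - 67816) + 79*(30*(-2) + 216) = (453 - 67816) + 79*(30*(-2) + 216) = -67363 + 79*(-60 + 216) = -67363 + 79*156 = -67363 + 12324 = -55039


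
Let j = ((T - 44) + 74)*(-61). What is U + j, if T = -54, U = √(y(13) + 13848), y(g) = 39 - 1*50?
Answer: 1464 + √13837 ≈ 1581.6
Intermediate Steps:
y(g) = -11 (y(g) = 39 - 50 = -11)
U = √13837 (U = √(-11 + 13848) = √13837 ≈ 117.63)
j = 1464 (j = ((-54 - 44) + 74)*(-61) = (-98 + 74)*(-61) = -24*(-61) = 1464)
U + j = √13837 + 1464 = 1464 + √13837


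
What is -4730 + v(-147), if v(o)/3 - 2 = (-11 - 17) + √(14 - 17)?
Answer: -4808 + 3*I*√3 ≈ -4808.0 + 5.1962*I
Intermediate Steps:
v(o) = -78 + 3*I*√3 (v(o) = 6 + 3*((-11 - 17) + √(14 - 17)) = 6 + 3*(-28 + √(-3)) = 6 + 3*(-28 + I*√3) = 6 + (-84 + 3*I*√3) = -78 + 3*I*√3)
-4730 + v(-147) = -4730 + (-78 + 3*I*√3) = -4808 + 3*I*√3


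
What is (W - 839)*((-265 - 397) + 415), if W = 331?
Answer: 125476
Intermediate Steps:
(W - 839)*((-265 - 397) + 415) = (331 - 839)*((-265 - 397) + 415) = -508*(-662 + 415) = -508*(-247) = 125476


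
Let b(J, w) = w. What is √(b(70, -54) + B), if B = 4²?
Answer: I*√38 ≈ 6.1644*I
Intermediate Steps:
B = 16
√(b(70, -54) + B) = √(-54 + 16) = √(-38) = I*√38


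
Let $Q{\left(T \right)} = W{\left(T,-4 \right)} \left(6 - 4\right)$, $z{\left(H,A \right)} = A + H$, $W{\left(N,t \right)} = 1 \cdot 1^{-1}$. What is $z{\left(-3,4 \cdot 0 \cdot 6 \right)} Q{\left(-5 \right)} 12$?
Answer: $-72$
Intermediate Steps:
$W{\left(N,t \right)} = 1$ ($W{\left(N,t \right)} = 1 \cdot 1 = 1$)
$Q{\left(T \right)} = 2$ ($Q{\left(T \right)} = 1 \left(6 - 4\right) = 1 \cdot 2 = 2$)
$z{\left(-3,4 \cdot 0 \cdot 6 \right)} Q{\left(-5 \right)} 12 = \left(4 \cdot 0 \cdot 6 - 3\right) 2 \cdot 12 = \left(0 \cdot 6 - 3\right) 2 \cdot 12 = \left(0 - 3\right) 2 \cdot 12 = \left(-3\right) 2 \cdot 12 = \left(-6\right) 12 = -72$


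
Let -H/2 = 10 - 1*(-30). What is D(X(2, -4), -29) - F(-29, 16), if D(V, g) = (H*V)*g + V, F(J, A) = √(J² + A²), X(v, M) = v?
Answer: 4642 - √1097 ≈ 4608.9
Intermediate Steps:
H = -80 (H = -2*(10 - 1*(-30)) = -2*(10 + 30) = -2*40 = -80)
F(J, A) = √(A² + J²)
D(V, g) = V - 80*V*g (D(V, g) = (-80*V)*g + V = -80*V*g + V = V - 80*V*g)
D(X(2, -4), -29) - F(-29, 16) = 2*(1 - 80*(-29)) - √(16² + (-29)²) = 2*(1 + 2320) - √(256 + 841) = 2*2321 - √1097 = 4642 - √1097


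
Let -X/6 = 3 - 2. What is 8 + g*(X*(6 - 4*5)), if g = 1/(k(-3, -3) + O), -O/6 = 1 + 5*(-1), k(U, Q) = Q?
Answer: 12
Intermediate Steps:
X = -6 (X = -6*(3 - 2) = -6*1 = -6)
O = 24 (O = -6*(1 + 5*(-1)) = -6*(1 - 5) = -6*(-4) = 24)
g = 1/21 (g = 1/(-3 + 24) = 1/21 ≈ 0.047619)
8 + g*(X*(6 - 4*5)) = 8 + (-6*(6 - 4*5))/21 = 8 + (-6*(6 - 20))/21 = 8 + (-6*(-14))/21 = 8 + (1/21)*84 = 8 + 4 = 12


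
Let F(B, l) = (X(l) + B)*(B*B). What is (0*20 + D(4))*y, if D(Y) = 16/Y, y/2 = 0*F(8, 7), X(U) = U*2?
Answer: 0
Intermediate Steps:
X(U) = 2*U
F(B, l) = B²*(B + 2*l) (F(B, l) = (2*l + B)*(B*B) = (B + 2*l)*B² = B²*(B + 2*l))
y = 0 (y = 2*(0*(8²*(8 + 2*7))) = 2*(0*(64*(8 + 14))) = 2*(0*(64*22)) = 2*(0*1408) = 2*0 = 0)
(0*20 + D(4))*y = (0*20 + 16/4)*0 = (0 + 16*(¼))*0 = (0 + 4)*0 = 4*0 = 0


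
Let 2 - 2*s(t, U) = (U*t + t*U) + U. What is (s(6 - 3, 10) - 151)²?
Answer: 34225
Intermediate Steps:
s(t, U) = 1 - U/2 - U*t (s(t, U) = 1 - ((U*t + t*U) + U)/2 = 1 - ((U*t + U*t) + U)/2 = 1 - (2*U*t + U)/2 = 1 - (U + 2*U*t)/2 = 1 + (-U/2 - U*t) = 1 - U/2 - U*t)
(s(6 - 3, 10) - 151)² = ((1 - ½*10 - 1*10*(6 - 3)) - 151)² = ((1 - 5 - 1*10*3) - 151)² = ((1 - 5 - 30) - 151)² = (-34 - 151)² = (-185)² = 34225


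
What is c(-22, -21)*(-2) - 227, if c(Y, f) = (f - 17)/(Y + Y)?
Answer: -2516/11 ≈ -228.73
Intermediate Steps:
c(Y, f) = (-17 + f)/(2*Y) (c(Y, f) = (-17 + f)/((2*Y)) = (-17 + f)*(1/(2*Y)) = (-17 + f)/(2*Y))
c(-22, -21)*(-2) - 227 = ((½)*(-17 - 21)/(-22))*(-2) - 227 = ((½)*(-1/22)*(-38))*(-2) - 227 = (19/22)*(-2) - 227 = -19/11 - 227 = -2516/11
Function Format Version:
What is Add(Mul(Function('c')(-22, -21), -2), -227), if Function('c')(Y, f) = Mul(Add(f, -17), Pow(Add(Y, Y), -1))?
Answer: Rational(-2516, 11) ≈ -228.73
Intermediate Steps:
Function('c')(Y, f) = Mul(Rational(1, 2), Pow(Y, -1), Add(-17, f)) (Function('c')(Y, f) = Mul(Add(-17, f), Pow(Mul(2, Y), -1)) = Mul(Add(-17, f), Mul(Rational(1, 2), Pow(Y, -1))) = Mul(Rational(1, 2), Pow(Y, -1), Add(-17, f)))
Add(Mul(Function('c')(-22, -21), -2), -227) = Add(Mul(Mul(Rational(1, 2), Pow(-22, -1), Add(-17, -21)), -2), -227) = Add(Mul(Mul(Rational(1, 2), Rational(-1, 22), -38), -2), -227) = Add(Mul(Rational(19, 22), -2), -227) = Add(Rational(-19, 11), -227) = Rational(-2516, 11)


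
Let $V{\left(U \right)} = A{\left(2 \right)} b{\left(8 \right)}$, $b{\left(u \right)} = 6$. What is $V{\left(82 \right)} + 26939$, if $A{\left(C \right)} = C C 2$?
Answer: $26987$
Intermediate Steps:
$A{\left(C \right)} = 2 C^{2}$ ($A{\left(C \right)} = C^{2} \cdot 2 = 2 C^{2}$)
$V{\left(U \right)} = 48$ ($V{\left(U \right)} = 2 \cdot 2^{2} \cdot 6 = 2 \cdot 4 \cdot 6 = 8 \cdot 6 = 48$)
$V{\left(82 \right)} + 26939 = 48 + 26939 = 26987$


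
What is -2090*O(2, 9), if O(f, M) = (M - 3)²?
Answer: -75240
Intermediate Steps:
O(f, M) = (-3 + M)²
-2090*O(2, 9) = -2090*(-3 + 9)² = -2090*6² = -2090*36 = -75240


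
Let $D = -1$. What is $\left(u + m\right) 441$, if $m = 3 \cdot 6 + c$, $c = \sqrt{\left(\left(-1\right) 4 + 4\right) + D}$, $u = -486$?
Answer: $-206388 + 441 i \approx -2.0639 \cdot 10^{5} + 441.0 i$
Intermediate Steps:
$c = i$ ($c = \sqrt{\left(\left(-1\right) 4 + 4\right) - 1} = \sqrt{\left(-4 + 4\right) - 1} = \sqrt{0 - 1} = \sqrt{-1} = i \approx 1.0 i$)
$m = 18 + i$ ($m = 3 \cdot 6 + i = 18 + i \approx 18.0 + 1.0 i$)
$\left(u + m\right) 441 = \left(-486 + \left(18 + i\right)\right) 441 = \left(-468 + i\right) 441 = -206388 + 441 i$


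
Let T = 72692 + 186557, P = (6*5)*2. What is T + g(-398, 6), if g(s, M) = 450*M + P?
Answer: 262009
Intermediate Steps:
P = 60 (P = 30*2 = 60)
g(s, M) = 60 + 450*M (g(s, M) = 450*M + 60 = 60 + 450*M)
T = 259249
T + g(-398, 6) = 259249 + (60 + 450*6) = 259249 + (60 + 2700) = 259249 + 2760 = 262009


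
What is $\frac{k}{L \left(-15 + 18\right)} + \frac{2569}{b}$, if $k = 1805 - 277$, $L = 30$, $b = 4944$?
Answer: $\frac{1297607}{74160} \approx 17.497$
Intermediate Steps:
$k = 1528$
$\frac{k}{L \left(-15 + 18\right)} + \frac{2569}{b} = \frac{1528}{30 \left(-15 + 18\right)} + \frac{2569}{4944} = \frac{1528}{30 \cdot 3} + 2569 \cdot \frac{1}{4944} = \frac{1528}{90} + \frac{2569}{4944} = 1528 \cdot \frac{1}{90} + \frac{2569}{4944} = \frac{764}{45} + \frac{2569}{4944} = \frac{1297607}{74160}$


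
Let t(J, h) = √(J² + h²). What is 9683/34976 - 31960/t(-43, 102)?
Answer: 9683/34976 - 31960*√12253/12253 ≈ -288.45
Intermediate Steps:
9683/34976 - 31960/t(-43, 102) = 9683/34976 - 31960/√((-43)² + 102²) = 9683*(1/34976) - 31960/√(1849 + 10404) = 9683/34976 - 31960*√12253/12253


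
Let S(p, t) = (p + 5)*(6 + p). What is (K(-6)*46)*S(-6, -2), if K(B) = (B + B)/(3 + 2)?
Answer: 0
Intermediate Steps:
K(B) = 2*B/5 (K(B) = (2*B)/5 = (2*B)*(⅕) = 2*B/5)
S(p, t) = (5 + p)*(6 + p)
(K(-6)*46)*S(-6, -2) = (((⅖)*(-6))*46)*(30 + (-6)² + 11*(-6)) = (-12/5*46)*(30 + 36 - 66) = -552/5*0 = 0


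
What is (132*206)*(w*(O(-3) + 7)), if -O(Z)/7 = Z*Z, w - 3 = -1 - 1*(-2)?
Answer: -6091008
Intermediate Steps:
w = 4 (w = 3 + (-1 - 1*(-2)) = 3 + (-1 + 2) = 3 + 1 = 4)
O(Z) = -7*Z**2 (O(Z) = -7*Z*Z = -7*Z**2)
(132*206)*(w*(O(-3) + 7)) = (132*206)*(4*(-7*(-3)**2 + 7)) = 27192*(4*(-7*9 + 7)) = 27192*(4*(-63 + 7)) = 27192*(4*(-56)) = 27192*(-224) = -6091008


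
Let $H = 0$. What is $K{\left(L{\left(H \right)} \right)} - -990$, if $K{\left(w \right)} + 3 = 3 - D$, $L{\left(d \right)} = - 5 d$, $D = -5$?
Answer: $995$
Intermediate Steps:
$K{\left(w \right)} = 5$ ($K{\left(w \right)} = -3 + \left(3 - -5\right) = -3 + \left(3 + 5\right) = -3 + 8 = 5$)
$K{\left(L{\left(H \right)} \right)} - -990 = 5 - -990 = 5 + 990 = 995$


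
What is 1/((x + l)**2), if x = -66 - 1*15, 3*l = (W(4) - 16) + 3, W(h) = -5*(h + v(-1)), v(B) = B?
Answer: 9/73441 ≈ 0.00012255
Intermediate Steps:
W(h) = 5 - 5*h (W(h) = -5*(h - 1) = -5*(-1 + h) = 5 - 5*h)
l = -28/3 (l = (((5 - 5*4) - 16) + 3)/3 = (((5 - 20) - 16) + 3)/3 = ((-15 - 16) + 3)/3 = (-31 + 3)/3 = (1/3)*(-28) = -28/3 ≈ -9.3333)
x = -81 (x = -66 - 15 = -81)
1/((x + l)**2) = 1/((-81 - 28/3)**2) = 1/((-271/3)**2) = 1/(73441/9) = 9/73441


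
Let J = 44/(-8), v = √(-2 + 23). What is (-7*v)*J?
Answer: 77*√21/2 ≈ 176.43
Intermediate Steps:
v = √21 ≈ 4.5826
J = -11/2 (J = 44*(-⅛) = -11/2 ≈ -5.5000)
(-7*v)*J = -7*√21*(-11/2) = 77*√21/2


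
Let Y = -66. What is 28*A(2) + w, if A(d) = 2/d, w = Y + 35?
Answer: -3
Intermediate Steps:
w = -31 (w = -66 + 35 = -31)
28*A(2) + w = 28*(2/2) - 31 = 28*(2*(1/2)) - 31 = 28*1 - 31 = 28 - 31 = -3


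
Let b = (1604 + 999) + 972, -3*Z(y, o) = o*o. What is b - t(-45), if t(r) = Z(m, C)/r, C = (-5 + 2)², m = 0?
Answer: 17872/5 ≈ 3574.4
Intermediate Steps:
C = 9 (C = (-3)² = 9)
Z(y, o) = -o²/3 (Z(y, o) = -o*o/3 = -o²/3)
t(r) = -27/r (t(r) = (-⅓*9²)/r = (-⅓*81)/r = -27/r)
b = 3575 (b = 2603 + 972 = 3575)
b - t(-45) = 3575 - (-27)/(-45) = 3575 - (-27)*(-1)/45 = 3575 - 1*⅗ = 3575 - ⅗ = 17872/5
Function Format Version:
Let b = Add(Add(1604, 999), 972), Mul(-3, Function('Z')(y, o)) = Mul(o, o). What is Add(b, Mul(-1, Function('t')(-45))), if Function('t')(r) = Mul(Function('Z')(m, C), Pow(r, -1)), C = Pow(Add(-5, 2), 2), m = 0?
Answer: Rational(17872, 5) ≈ 3574.4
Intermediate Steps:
C = 9 (C = Pow(-3, 2) = 9)
Function('Z')(y, o) = Mul(Rational(-1, 3), Pow(o, 2)) (Function('Z')(y, o) = Mul(Rational(-1, 3), Mul(o, o)) = Mul(Rational(-1, 3), Pow(o, 2)))
Function('t')(r) = Mul(-27, Pow(r, -1)) (Function('t')(r) = Mul(Mul(Rational(-1, 3), Pow(9, 2)), Pow(r, -1)) = Mul(Mul(Rational(-1, 3), 81), Pow(r, -1)) = Mul(-27, Pow(r, -1)))
b = 3575 (b = Add(2603, 972) = 3575)
Add(b, Mul(-1, Function('t')(-45))) = Add(3575, Mul(-1, Mul(-27, Pow(-45, -1)))) = Add(3575, Mul(-1, Mul(-27, Rational(-1, 45)))) = Add(3575, Mul(-1, Rational(3, 5))) = Add(3575, Rational(-3, 5)) = Rational(17872, 5)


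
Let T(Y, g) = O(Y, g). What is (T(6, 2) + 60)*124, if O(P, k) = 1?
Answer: 7564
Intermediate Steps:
T(Y, g) = 1
(T(6, 2) + 60)*124 = (1 + 60)*124 = 61*124 = 7564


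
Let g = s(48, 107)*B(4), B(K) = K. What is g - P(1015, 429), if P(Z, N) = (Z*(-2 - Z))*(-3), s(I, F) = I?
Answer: -3096573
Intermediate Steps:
P(Z, N) = -3*Z*(-2 - Z)
g = 192 (g = 48*4 = 192)
g - P(1015, 429) = 192 - 3*1015*(2 + 1015) = 192 - 3*1015*1017 = 192 - 1*3096765 = 192 - 3096765 = -3096573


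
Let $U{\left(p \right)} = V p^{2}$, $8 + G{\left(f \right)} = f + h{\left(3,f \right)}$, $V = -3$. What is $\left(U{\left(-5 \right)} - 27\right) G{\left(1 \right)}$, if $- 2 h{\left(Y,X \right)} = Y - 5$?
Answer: $612$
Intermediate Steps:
$h{\left(Y,X \right)} = \frac{5}{2} - \frac{Y}{2}$ ($h{\left(Y,X \right)} = - \frac{Y - 5}{2} = - \frac{-5 + Y}{2} = \frac{5}{2} - \frac{Y}{2}$)
$G{\left(f \right)} = -7 + f$ ($G{\left(f \right)} = -8 + \left(f + \left(\frac{5}{2} - \frac{3}{2}\right)\right) = -8 + \left(f + 1\right) = -8 + \left(1 + f\right) = -7 + f$)
$U{\left(p \right)} = - 3 p^{2}$
$\left(U{\left(-5 \right)} - 27\right) G{\left(1 \right)} = \left(- 3 \left(-5\right)^{2} - 27\right) \left(-7 + 1\right) = \left(\left(-3\right) 25 - 27\right) \left(-6\right) = \left(-75 - 27\right) \left(-6\right) = \left(-102\right) \left(-6\right) = 612$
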